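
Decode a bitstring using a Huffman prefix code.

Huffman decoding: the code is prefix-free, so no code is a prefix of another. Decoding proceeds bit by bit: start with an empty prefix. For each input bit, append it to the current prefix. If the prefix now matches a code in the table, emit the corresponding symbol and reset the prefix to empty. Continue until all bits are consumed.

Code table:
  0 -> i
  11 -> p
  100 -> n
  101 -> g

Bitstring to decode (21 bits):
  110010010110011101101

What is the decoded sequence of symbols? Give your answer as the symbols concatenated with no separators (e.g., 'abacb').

Bit 0: prefix='1' (no match yet)
Bit 1: prefix='11' -> emit 'p', reset
Bit 2: prefix='0' -> emit 'i', reset
Bit 3: prefix='0' -> emit 'i', reset
Bit 4: prefix='1' (no match yet)
Bit 5: prefix='10' (no match yet)
Bit 6: prefix='100' -> emit 'n', reset
Bit 7: prefix='1' (no match yet)
Bit 8: prefix='10' (no match yet)
Bit 9: prefix='101' -> emit 'g', reset
Bit 10: prefix='1' (no match yet)
Bit 11: prefix='10' (no match yet)
Bit 12: prefix='100' -> emit 'n', reset
Bit 13: prefix='1' (no match yet)
Bit 14: prefix='11' -> emit 'p', reset
Bit 15: prefix='1' (no match yet)
Bit 16: prefix='10' (no match yet)
Bit 17: prefix='101' -> emit 'g', reset
Bit 18: prefix='1' (no match yet)
Bit 19: prefix='10' (no match yet)
Bit 20: prefix='101' -> emit 'g', reset

Answer: piingnpgg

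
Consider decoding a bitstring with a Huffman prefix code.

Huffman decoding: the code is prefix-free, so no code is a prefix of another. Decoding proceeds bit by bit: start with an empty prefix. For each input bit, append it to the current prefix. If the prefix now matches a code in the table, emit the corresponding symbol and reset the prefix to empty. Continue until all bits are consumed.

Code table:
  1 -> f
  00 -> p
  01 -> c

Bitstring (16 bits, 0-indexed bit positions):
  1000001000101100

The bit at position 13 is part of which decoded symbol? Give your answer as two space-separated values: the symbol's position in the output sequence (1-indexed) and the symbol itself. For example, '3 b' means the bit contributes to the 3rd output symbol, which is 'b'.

Answer: 8 f

Derivation:
Bit 0: prefix='1' -> emit 'f', reset
Bit 1: prefix='0' (no match yet)
Bit 2: prefix='00' -> emit 'p', reset
Bit 3: prefix='0' (no match yet)
Bit 4: prefix='00' -> emit 'p', reset
Bit 5: prefix='0' (no match yet)
Bit 6: prefix='01' -> emit 'c', reset
Bit 7: prefix='0' (no match yet)
Bit 8: prefix='00' -> emit 'p', reset
Bit 9: prefix='0' (no match yet)
Bit 10: prefix='01' -> emit 'c', reset
Bit 11: prefix='0' (no match yet)
Bit 12: prefix='01' -> emit 'c', reset
Bit 13: prefix='1' -> emit 'f', reset
Bit 14: prefix='0' (no match yet)
Bit 15: prefix='00' -> emit 'p', reset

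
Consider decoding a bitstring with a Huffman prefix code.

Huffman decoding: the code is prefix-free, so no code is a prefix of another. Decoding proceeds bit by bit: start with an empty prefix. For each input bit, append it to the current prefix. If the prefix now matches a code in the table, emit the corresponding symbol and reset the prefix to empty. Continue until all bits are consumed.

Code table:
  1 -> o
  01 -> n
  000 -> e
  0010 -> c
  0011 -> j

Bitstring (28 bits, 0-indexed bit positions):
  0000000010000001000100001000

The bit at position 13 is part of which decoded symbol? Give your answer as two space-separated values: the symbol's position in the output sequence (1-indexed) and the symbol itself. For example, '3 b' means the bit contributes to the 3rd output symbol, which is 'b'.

Answer: 5 c

Derivation:
Bit 0: prefix='0' (no match yet)
Bit 1: prefix='00' (no match yet)
Bit 2: prefix='000' -> emit 'e', reset
Bit 3: prefix='0' (no match yet)
Bit 4: prefix='00' (no match yet)
Bit 5: prefix='000' -> emit 'e', reset
Bit 6: prefix='0' (no match yet)
Bit 7: prefix='00' (no match yet)
Bit 8: prefix='001' (no match yet)
Bit 9: prefix='0010' -> emit 'c', reset
Bit 10: prefix='0' (no match yet)
Bit 11: prefix='00' (no match yet)
Bit 12: prefix='000' -> emit 'e', reset
Bit 13: prefix='0' (no match yet)
Bit 14: prefix='00' (no match yet)
Bit 15: prefix='001' (no match yet)
Bit 16: prefix='0010' -> emit 'c', reset
Bit 17: prefix='0' (no match yet)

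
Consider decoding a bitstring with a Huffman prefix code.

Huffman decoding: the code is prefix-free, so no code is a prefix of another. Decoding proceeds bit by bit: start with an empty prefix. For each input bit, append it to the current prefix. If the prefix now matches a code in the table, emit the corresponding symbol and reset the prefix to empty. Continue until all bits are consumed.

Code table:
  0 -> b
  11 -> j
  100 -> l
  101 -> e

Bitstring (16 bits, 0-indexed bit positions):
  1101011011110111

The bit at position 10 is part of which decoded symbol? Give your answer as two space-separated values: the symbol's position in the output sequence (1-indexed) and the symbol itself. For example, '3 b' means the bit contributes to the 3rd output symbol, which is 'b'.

Answer: 5 j

Derivation:
Bit 0: prefix='1' (no match yet)
Bit 1: prefix='11' -> emit 'j', reset
Bit 2: prefix='0' -> emit 'b', reset
Bit 3: prefix='1' (no match yet)
Bit 4: prefix='10' (no match yet)
Bit 5: prefix='101' -> emit 'e', reset
Bit 6: prefix='1' (no match yet)
Bit 7: prefix='10' (no match yet)
Bit 8: prefix='101' -> emit 'e', reset
Bit 9: prefix='1' (no match yet)
Bit 10: prefix='11' -> emit 'j', reset
Bit 11: prefix='1' (no match yet)
Bit 12: prefix='10' (no match yet)
Bit 13: prefix='101' -> emit 'e', reset
Bit 14: prefix='1' (no match yet)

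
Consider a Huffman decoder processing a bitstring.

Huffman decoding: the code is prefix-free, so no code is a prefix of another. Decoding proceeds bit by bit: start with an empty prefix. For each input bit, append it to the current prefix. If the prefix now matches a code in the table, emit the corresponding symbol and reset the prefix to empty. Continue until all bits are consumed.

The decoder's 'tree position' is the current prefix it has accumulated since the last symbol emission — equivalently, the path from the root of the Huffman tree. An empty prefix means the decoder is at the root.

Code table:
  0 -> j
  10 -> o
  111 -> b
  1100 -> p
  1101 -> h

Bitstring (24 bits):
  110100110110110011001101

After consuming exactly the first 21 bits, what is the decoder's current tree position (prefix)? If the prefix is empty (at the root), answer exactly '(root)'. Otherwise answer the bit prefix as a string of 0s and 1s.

Answer: 1

Derivation:
Bit 0: prefix='1' (no match yet)
Bit 1: prefix='11' (no match yet)
Bit 2: prefix='110' (no match yet)
Bit 3: prefix='1101' -> emit 'h', reset
Bit 4: prefix='0' -> emit 'j', reset
Bit 5: prefix='0' -> emit 'j', reset
Bit 6: prefix='1' (no match yet)
Bit 7: prefix='11' (no match yet)
Bit 8: prefix='110' (no match yet)
Bit 9: prefix='1101' -> emit 'h', reset
Bit 10: prefix='1' (no match yet)
Bit 11: prefix='10' -> emit 'o', reset
Bit 12: prefix='1' (no match yet)
Bit 13: prefix='11' (no match yet)
Bit 14: prefix='110' (no match yet)
Bit 15: prefix='1100' -> emit 'p', reset
Bit 16: prefix='1' (no match yet)
Bit 17: prefix='11' (no match yet)
Bit 18: prefix='110' (no match yet)
Bit 19: prefix='1100' -> emit 'p', reset
Bit 20: prefix='1' (no match yet)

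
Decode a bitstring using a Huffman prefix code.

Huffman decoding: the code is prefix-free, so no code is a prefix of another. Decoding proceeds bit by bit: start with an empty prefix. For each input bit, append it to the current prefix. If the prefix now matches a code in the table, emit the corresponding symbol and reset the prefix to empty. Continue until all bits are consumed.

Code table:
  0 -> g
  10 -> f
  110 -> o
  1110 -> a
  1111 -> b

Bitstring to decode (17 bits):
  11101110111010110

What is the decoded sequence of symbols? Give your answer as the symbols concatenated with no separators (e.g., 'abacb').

Answer: aaafo

Derivation:
Bit 0: prefix='1' (no match yet)
Bit 1: prefix='11' (no match yet)
Bit 2: prefix='111' (no match yet)
Bit 3: prefix='1110' -> emit 'a', reset
Bit 4: prefix='1' (no match yet)
Bit 5: prefix='11' (no match yet)
Bit 6: prefix='111' (no match yet)
Bit 7: prefix='1110' -> emit 'a', reset
Bit 8: prefix='1' (no match yet)
Bit 9: prefix='11' (no match yet)
Bit 10: prefix='111' (no match yet)
Bit 11: prefix='1110' -> emit 'a', reset
Bit 12: prefix='1' (no match yet)
Bit 13: prefix='10' -> emit 'f', reset
Bit 14: prefix='1' (no match yet)
Bit 15: prefix='11' (no match yet)
Bit 16: prefix='110' -> emit 'o', reset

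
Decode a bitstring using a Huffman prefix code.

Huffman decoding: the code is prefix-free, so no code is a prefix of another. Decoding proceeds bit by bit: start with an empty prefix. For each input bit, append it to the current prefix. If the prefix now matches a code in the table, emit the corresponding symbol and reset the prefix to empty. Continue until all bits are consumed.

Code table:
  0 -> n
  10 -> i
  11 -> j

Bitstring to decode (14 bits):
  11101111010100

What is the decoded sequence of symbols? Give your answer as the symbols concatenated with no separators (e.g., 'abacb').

Answer: jijjniin

Derivation:
Bit 0: prefix='1' (no match yet)
Bit 1: prefix='11' -> emit 'j', reset
Bit 2: prefix='1' (no match yet)
Bit 3: prefix='10' -> emit 'i', reset
Bit 4: prefix='1' (no match yet)
Bit 5: prefix='11' -> emit 'j', reset
Bit 6: prefix='1' (no match yet)
Bit 7: prefix='11' -> emit 'j', reset
Bit 8: prefix='0' -> emit 'n', reset
Bit 9: prefix='1' (no match yet)
Bit 10: prefix='10' -> emit 'i', reset
Bit 11: prefix='1' (no match yet)
Bit 12: prefix='10' -> emit 'i', reset
Bit 13: prefix='0' -> emit 'n', reset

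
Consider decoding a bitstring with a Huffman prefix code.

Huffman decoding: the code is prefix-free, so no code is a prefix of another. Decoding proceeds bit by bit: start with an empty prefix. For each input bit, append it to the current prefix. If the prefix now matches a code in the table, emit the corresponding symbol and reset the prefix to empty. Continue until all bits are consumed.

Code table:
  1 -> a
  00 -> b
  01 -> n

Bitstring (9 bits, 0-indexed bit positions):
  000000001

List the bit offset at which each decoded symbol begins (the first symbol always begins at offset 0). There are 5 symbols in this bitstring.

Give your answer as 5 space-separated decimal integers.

Bit 0: prefix='0' (no match yet)
Bit 1: prefix='00' -> emit 'b', reset
Bit 2: prefix='0' (no match yet)
Bit 3: prefix='00' -> emit 'b', reset
Bit 4: prefix='0' (no match yet)
Bit 5: prefix='00' -> emit 'b', reset
Bit 6: prefix='0' (no match yet)
Bit 7: prefix='00' -> emit 'b', reset
Bit 8: prefix='1' -> emit 'a', reset

Answer: 0 2 4 6 8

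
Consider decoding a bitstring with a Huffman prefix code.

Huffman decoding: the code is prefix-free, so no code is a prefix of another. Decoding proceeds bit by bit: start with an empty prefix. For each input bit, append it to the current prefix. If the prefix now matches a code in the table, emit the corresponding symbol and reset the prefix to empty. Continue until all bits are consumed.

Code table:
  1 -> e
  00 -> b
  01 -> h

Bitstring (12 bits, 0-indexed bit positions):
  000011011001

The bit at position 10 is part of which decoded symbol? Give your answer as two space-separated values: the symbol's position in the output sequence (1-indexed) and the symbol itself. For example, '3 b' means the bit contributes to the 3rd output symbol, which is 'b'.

Answer: 7 b

Derivation:
Bit 0: prefix='0' (no match yet)
Bit 1: prefix='00' -> emit 'b', reset
Bit 2: prefix='0' (no match yet)
Bit 3: prefix='00' -> emit 'b', reset
Bit 4: prefix='1' -> emit 'e', reset
Bit 5: prefix='1' -> emit 'e', reset
Bit 6: prefix='0' (no match yet)
Bit 7: prefix='01' -> emit 'h', reset
Bit 8: prefix='1' -> emit 'e', reset
Bit 9: prefix='0' (no match yet)
Bit 10: prefix='00' -> emit 'b', reset
Bit 11: prefix='1' -> emit 'e', reset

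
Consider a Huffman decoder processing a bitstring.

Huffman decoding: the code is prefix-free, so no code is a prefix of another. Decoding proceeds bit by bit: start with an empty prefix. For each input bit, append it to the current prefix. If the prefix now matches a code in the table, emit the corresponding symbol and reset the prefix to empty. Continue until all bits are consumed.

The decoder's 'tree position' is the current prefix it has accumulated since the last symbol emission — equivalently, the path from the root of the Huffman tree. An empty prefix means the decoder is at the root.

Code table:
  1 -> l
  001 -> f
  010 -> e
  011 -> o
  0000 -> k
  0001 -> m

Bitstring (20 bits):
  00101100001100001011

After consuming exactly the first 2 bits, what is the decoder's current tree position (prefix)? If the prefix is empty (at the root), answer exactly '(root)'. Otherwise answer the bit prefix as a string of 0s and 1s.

Bit 0: prefix='0' (no match yet)
Bit 1: prefix='00' (no match yet)

Answer: 00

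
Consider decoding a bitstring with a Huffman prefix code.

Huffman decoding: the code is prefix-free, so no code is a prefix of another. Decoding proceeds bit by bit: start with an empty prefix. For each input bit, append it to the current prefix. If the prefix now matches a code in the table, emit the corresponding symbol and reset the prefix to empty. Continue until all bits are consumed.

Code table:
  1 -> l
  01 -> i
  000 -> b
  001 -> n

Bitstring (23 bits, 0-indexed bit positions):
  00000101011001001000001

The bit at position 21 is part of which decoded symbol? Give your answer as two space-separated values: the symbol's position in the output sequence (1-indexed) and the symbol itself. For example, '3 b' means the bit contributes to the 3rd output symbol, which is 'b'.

Answer: 9 n

Derivation:
Bit 0: prefix='0' (no match yet)
Bit 1: prefix='00' (no match yet)
Bit 2: prefix='000' -> emit 'b', reset
Bit 3: prefix='0' (no match yet)
Bit 4: prefix='00' (no match yet)
Bit 5: prefix='001' -> emit 'n', reset
Bit 6: prefix='0' (no match yet)
Bit 7: prefix='01' -> emit 'i', reset
Bit 8: prefix='0' (no match yet)
Bit 9: prefix='01' -> emit 'i', reset
Bit 10: prefix='1' -> emit 'l', reset
Bit 11: prefix='0' (no match yet)
Bit 12: prefix='00' (no match yet)
Bit 13: prefix='001' -> emit 'n', reset
Bit 14: prefix='0' (no match yet)
Bit 15: prefix='00' (no match yet)
Bit 16: prefix='001' -> emit 'n', reset
Bit 17: prefix='0' (no match yet)
Bit 18: prefix='00' (no match yet)
Bit 19: prefix='000' -> emit 'b', reset
Bit 20: prefix='0' (no match yet)
Bit 21: prefix='00' (no match yet)
Bit 22: prefix='001' -> emit 'n', reset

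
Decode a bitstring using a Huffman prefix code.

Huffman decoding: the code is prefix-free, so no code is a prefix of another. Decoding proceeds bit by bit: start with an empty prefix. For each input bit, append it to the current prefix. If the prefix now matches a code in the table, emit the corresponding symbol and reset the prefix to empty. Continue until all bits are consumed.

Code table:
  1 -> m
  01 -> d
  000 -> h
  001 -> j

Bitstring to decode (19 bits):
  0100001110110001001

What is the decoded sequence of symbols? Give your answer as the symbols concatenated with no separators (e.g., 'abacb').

Answer: dhdmmdmhmj

Derivation:
Bit 0: prefix='0' (no match yet)
Bit 1: prefix='01' -> emit 'd', reset
Bit 2: prefix='0' (no match yet)
Bit 3: prefix='00' (no match yet)
Bit 4: prefix='000' -> emit 'h', reset
Bit 5: prefix='0' (no match yet)
Bit 6: prefix='01' -> emit 'd', reset
Bit 7: prefix='1' -> emit 'm', reset
Bit 8: prefix='1' -> emit 'm', reset
Bit 9: prefix='0' (no match yet)
Bit 10: prefix='01' -> emit 'd', reset
Bit 11: prefix='1' -> emit 'm', reset
Bit 12: prefix='0' (no match yet)
Bit 13: prefix='00' (no match yet)
Bit 14: prefix='000' -> emit 'h', reset
Bit 15: prefix='1' -> emit 'm', reset
Bit 16: prefix='0' (no match yet)
Bit 17: prefix='00' (no match yet)
Bit 18: prefix='001' -> emit 'j', reset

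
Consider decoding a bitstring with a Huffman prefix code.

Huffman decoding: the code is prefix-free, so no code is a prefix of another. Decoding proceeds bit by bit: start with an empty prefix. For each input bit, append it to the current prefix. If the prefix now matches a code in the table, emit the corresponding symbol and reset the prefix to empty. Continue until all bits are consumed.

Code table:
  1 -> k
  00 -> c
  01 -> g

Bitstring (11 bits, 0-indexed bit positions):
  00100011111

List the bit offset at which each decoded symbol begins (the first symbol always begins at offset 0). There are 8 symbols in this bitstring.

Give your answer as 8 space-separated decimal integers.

Answer: 0 2 3 5 7 8 9 10

Derivation:
Bit 0: prefix='0' (no match yet)
Bit 1: prefix='00' -> emit 'c', reset
Bit 2: prefix='1' -> emit 'k', reset
Bit 3: prefix='0' (no match yet)
Bit 4: prefix='00' -> emit 'c', reset
Bit 5: prefix='0' (no match yet)
Bit 6: prefix='01' -> emit 'g', reset
Bit 7: prefix='1' -> emit 'k', reset
Bit 8: prefix='1' -> emit 'k', reset
Bit 9: prefix='1' -> emit 'k', reset
Bit 10: prefix='1' -> emit 'k', reset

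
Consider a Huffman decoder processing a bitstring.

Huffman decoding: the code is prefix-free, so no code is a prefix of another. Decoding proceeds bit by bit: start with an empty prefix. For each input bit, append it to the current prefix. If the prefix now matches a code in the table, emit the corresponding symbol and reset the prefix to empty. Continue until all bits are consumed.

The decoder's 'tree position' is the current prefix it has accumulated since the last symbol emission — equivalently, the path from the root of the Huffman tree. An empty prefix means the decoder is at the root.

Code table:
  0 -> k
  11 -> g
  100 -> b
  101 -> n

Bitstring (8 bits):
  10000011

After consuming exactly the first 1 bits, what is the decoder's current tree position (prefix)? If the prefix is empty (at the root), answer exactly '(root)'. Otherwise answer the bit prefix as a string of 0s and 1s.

Answer: 1

Derivation:
Bit 0: prefix='1' (no match yet)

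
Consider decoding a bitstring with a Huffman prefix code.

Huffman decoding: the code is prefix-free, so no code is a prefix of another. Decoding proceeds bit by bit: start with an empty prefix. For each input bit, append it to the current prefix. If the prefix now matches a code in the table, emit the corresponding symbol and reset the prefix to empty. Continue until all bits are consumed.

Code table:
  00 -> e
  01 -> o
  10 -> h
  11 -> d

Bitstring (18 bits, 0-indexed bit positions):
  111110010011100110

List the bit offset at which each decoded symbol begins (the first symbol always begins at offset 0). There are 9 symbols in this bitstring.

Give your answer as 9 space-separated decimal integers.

Bit 0: prefix='1' (no match yet)
Bit 1: prefix='11' -> emit 'd', reset
Bit 2: prefix='1' (no match yet)
Bit 3: prefix='11' -> emit 'd', reset
Bit 4: prefix='1' (no match yet)
Bit 5: prefix='10' -> emit 'h', reset
Bit 6: prefix='0' (no match yet)
Bit 7: prefix='01' -> emit 'o', reset
Bit 8: prefix='0' (no match yet)
Bit 9: prefix='00' -> emit 'e', reset
Bit 10: prefix='1' (no match yet)
Bit 11: prefix='11' -> emit 'd', reset
Bit 12: prefix='1' (no match yet)
Bit 13: prefix='10' -> emit 'h', reset
Bit 14: prefix='0' (no match yet)
Bit 15: prefix='01' -> emit 'o', reset
Bit 16: prefix='1' (no match yet)
Bit 17: prefix='10' -> emit 'h', reset

Answer: 0 2 4 6 8 10 12 14 16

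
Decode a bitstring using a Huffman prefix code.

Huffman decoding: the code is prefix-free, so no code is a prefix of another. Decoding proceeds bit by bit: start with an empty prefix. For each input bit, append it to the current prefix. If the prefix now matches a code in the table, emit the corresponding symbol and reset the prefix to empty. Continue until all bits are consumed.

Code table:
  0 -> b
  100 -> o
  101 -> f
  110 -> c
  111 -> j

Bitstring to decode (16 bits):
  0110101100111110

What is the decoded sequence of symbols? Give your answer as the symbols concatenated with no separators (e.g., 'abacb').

Bit 0: prefix='0' -> emit 'b', reset
Bit 1: prefix='1' (no match yet)
Bit 2: prefix='11' (no match yet)
Bit 3: prefix='110' -> emit 'c', reset
Bit 4: prefix='1' (no match yet)
Bit 5: prefix='10' (no match yet)
Bit 6: prefix='101' -> emit 'f', reset
Bit 7: prefix='1' (no match yet)
Bit 8: prefix='10' (no match yet)
Bit 9: prefix='100' -> emit 'o', reset
Bit 10: prefix='1' (no match yet)
Bit 11: prefix='11' (no match yet)
Bit 12: prefix='111' -> emit 'j', reset
Bit 13: prefix='1' (no match yet)
Bit 14: prefix='11' (no match yet)
Bit 15: prefix='110' -> emit 'c', reset

Answer: bcfojc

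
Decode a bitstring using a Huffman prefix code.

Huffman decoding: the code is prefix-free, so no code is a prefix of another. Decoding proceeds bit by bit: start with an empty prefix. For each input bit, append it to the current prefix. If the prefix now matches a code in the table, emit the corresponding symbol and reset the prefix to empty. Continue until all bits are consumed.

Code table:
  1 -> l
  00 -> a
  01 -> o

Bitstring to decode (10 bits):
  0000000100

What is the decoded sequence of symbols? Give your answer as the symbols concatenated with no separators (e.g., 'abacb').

Bit 0: prefix='0' (no match yet)
Bit 1: prefix='00' -> emit 'a', reset
Bit 2: prefix='0' (no match yet)
Bit 3: prefix='00' -> emit 'a', reset
Bit 4: prefix='0' (no match yet)
Bit 5: prefix='00' -> emit 'a', reset
Bit 6: prefix='0' (no match yet)
Bit 7: prefix='01' -> emit 'o', reset
Bit 8: prefix='0' (no match yet)
Bit 9: prefix='00' -> emit 'a', reset

Answer: aaaoa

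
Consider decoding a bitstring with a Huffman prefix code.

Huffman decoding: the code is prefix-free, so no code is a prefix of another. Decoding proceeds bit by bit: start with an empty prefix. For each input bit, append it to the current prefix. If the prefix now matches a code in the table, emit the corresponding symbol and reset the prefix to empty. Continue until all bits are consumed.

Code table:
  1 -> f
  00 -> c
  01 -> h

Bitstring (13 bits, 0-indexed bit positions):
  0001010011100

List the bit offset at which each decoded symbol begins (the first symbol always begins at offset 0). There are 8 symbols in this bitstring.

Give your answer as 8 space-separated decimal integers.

Bit 0: prefix='0' (no match yet)
Bit 1: prefix='00' -> emit 'c', reset
Bit 2: prefix='0' (no match yet)
Bit 3: prefix='01' -> emit 'h', reset
Bit 4: prefix='0' (no match yet)
Bit 5: prefix='01' -> emit 'h', reset
Bit 6: prefix='0' (no match yet)
Bit 7: prefix='00' -> emit 'c', reset
Bit 8: prefix='1' -> emit 'f', reset
Bit 9: prefix='1' -> emit 'f', reset
Bit 10: prefix='1' -> emit 'f', reset
Bit 11: prefix='0' (no match yet)
Bit 12: prefix='00' -> emit 'c', reset

Answer: 0 2 4 6 8 9 10 11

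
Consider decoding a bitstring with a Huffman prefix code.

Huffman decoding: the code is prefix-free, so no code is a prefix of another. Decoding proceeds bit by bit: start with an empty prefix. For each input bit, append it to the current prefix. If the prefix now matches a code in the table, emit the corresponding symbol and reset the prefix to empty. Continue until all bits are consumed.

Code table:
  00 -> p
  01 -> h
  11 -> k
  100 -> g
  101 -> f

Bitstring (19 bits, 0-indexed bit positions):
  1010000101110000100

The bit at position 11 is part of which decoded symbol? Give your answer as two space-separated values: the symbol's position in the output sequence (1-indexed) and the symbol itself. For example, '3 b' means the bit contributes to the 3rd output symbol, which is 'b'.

Answer: 5 k

Derivation:
Bit 0: prefix='1' (no match yet)
Bit 1: prefix='10' (no match yet)
Bit 2: prefix='101' -> emit 'f', reset
Bit 3: prefix='0' (no match yet)
Bit 4: prefix='00' -> emit 'p', reset
Bit 5: prefix='0' (no match yet)
Bit 6: prefix='00' -> emit 'p', reset
Bit 7: prefix='1' (no match yet)
Bit 8: prefix='10' (no match yet)
Bit 9: prefix='101' -> emit 'f', reset
Bit 10: prefix='1' (no match yet)
Bit 11: prefix='11' -> emit 'k', reset
Bit 12: prefix='0' (no match yet)
Bit 13: prefix='00' -> emit 'p', reset
Bit 14: prefix='0' (no match yet)
Bit 15: prefix='00' -> emit 'p', reset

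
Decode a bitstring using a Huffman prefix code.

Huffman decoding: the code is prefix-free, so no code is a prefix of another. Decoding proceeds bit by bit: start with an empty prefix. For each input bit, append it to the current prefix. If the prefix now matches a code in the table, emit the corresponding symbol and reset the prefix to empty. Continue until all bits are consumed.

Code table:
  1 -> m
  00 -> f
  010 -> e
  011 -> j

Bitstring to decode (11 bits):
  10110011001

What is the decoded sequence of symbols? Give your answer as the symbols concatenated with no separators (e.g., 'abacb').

Answer: mjfmmfm

Derivation:
Bit 0: prefix='1' -> emit 'm', reset
Bit 1: prefix='0' (no match yet)
Bit 2: prefix='01' (no match yet)
Bit 3: prefix='011' -> emit 'j', reset
Bit 4: prefix='0' (no match yet)
Bit 5: prefix='00' -> emit 'f', reset
Bit 6: prefix='1' -> emit 'm', reset
Bit 7: prefix='1' -> emit 'm', reset
Bit 8: prefix='0' (no match yet)
Bit 9: prefix='00' -> emit 'f', reset
Bit 10: prefix='1' -> emit 'm', reset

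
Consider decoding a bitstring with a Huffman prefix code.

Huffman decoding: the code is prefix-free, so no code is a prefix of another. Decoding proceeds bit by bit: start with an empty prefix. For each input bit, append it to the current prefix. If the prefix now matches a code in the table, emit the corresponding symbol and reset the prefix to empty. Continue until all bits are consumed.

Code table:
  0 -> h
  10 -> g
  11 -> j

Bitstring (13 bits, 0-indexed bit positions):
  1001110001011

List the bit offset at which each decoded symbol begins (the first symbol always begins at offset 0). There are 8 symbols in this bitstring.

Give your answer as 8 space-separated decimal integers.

Answer: 0 2 3 5 7 8 9 11

Derivation:
Bit 0: prefix='1' (no match yet)
Bit 1: prefix='10' -> emit 'g', reset
Bit 2: prefix='0' -> emit 'h', reset
Bit 3: prefix='1' (no match yet)
Bit 4: prefix='11' -> emit 'j', reset
Bit 5: prefix='1' (no match yet)
Bit 6: prefix='10' -> emit 'g', reset
Bit 7: prefix='0' -> emit 'h', reset
Bit 8: prefix='0' -> emit 'h', reset
Bit 9: prefix='1' (no match yet)
Bit 10: prefix='10' -> emit 'g', reset
Bit 11: prefix='1' (no match yet)
Bit 12: prefix='11' -> emit 'j', reset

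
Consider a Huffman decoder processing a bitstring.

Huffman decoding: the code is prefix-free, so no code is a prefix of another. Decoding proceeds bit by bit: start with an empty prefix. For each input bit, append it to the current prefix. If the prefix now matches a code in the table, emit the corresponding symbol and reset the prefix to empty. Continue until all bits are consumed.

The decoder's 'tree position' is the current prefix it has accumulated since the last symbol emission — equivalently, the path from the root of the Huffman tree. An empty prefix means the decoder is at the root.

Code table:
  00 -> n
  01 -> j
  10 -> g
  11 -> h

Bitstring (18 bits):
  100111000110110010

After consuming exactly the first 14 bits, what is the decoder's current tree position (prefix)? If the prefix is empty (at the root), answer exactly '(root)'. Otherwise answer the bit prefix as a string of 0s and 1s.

Answer: (root)

Derivation:
Bit 0: prefix='1' (no match yet)
Bit 1: prefix='10' -> emit 'g', reset
Bit 2: prefix='0' (no match yet)
Bit 3: prefix='01' -> emit 'j', reset
Bit 4: prefix='1' (no match yet)
Bit 5: prefix='11' -> emit 'h', reset
Bit 6: prefix='0' (no match yet)
Bit 7: prefix='00' -> emit 'n', reset
Bit 8: prefix='0' (no match yet)
Bit 9: prefix='01' -> emit 'j', reset
Bit 10: prefix='1' (no match yet)
Bit 11: prefix='10' -> emit 'g', reset
Bit 12: prefix='1' (no match yet)
Bit 13: prefix='11' -> emit 'h', reset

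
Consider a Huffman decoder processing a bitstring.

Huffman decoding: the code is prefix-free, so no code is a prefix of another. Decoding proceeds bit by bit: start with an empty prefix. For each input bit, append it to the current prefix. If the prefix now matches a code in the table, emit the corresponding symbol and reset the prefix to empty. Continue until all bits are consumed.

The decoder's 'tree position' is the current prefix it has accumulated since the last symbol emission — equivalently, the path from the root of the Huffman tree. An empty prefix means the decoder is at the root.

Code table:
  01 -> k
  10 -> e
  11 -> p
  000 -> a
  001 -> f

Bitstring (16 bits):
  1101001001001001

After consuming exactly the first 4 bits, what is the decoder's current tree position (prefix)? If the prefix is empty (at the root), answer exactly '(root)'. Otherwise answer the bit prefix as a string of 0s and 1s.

Bit 0: prefix='1' (no match yet)
Bit 1: prefix='11' -> emit 'p', reset
Bit 2: prefix='0' (no match yet)
Bit 3: prefix='01' -> emit 'k', reset

Answer: (root)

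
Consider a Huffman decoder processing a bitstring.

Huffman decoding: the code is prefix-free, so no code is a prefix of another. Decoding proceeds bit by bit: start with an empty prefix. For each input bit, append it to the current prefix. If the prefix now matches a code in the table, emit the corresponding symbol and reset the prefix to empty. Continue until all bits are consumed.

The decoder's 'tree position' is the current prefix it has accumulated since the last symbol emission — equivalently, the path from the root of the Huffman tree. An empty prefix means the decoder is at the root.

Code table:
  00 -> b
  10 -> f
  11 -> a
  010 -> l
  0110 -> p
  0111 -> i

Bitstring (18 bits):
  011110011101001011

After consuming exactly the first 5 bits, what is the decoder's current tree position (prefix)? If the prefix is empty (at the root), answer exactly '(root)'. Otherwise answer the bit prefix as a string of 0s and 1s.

Bit 0: prefix='0' (no match yet)
Bit 1: prefix='01' (no match yet)
Bit 2: prefix='011' (no match yet)
Bit 3: prefix='0111' -> emit 'i', reset
Bit 4: prefix='1' (no match yet)

Answer: 1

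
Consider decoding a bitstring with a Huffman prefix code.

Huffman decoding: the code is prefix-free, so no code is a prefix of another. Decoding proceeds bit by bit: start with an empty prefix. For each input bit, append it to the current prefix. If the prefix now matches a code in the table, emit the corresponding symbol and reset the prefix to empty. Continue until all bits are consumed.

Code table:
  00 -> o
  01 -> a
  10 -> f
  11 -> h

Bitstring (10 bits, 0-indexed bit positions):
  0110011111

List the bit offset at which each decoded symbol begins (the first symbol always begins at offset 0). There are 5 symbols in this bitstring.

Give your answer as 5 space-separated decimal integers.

Bit 0: prefix='0' (no match yet)
Bit 1: prefix='01' -> emit 'a', reset
Bit 2: prefix='1' (no match yet)
Bit 3: prefix='10' -> emit 'f', reset
Bit 4: prefix='0' (no match yet)
Bit 5: prefix='01' -> emit 'a', reset
Bit 6: prefix='1' (no match yet)
Bit 7: prefix='11' -> emit 'h', reset
Bit 8: prefix='1' (no match yet)
Bit 9: prefix='11' -> emit 'h', reset

Answer: 0 2 4 6 8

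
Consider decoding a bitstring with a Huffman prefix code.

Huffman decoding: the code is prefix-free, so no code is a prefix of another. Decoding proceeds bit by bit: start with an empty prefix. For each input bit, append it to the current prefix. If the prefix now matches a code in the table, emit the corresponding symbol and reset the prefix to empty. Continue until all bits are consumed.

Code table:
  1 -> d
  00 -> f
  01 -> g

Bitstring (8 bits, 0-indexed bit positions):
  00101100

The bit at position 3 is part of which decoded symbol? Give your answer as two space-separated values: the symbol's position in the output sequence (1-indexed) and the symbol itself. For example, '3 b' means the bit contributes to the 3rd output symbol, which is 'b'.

Bit 0: prefix='0' (no match yet)
Bit 1: prefix='00' -> emit 'f', reset
Bit 2: prefix='1' -> emit 'd', reset
Bit 3: prefix='0' (no match yet)
Bit 4: prefix='01' -> emit 'g', reset
Bit 5: prefix='1' -> emit 'd', reset
Bit 6: prefix='0' (no match yet)
Bit 7: prefix='00' -> emit 'f', reset

Answer: 3 g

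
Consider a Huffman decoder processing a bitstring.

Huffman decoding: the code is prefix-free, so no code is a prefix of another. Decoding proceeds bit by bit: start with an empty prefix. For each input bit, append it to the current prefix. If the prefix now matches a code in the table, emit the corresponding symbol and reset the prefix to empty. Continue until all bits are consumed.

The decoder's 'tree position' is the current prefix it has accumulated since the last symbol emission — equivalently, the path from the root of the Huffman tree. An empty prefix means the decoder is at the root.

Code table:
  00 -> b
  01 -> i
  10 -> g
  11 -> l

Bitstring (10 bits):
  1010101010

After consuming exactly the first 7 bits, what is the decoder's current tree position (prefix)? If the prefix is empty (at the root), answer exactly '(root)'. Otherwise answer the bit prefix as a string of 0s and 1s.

Bit 0: prefix='1' (no match yet)
Bit 1: prefix='10' -> emit 'g', reset
Bit 2: prefix='1' (no match yet)
Bit 3: prefix='10' -> emit 'g', reset
Bit 4: prefix='1' (no match yet)
Bit 5: prefix='10' -> emit 'g', reset
Bit 6: prefix='1' (no match yet)

Answer: 1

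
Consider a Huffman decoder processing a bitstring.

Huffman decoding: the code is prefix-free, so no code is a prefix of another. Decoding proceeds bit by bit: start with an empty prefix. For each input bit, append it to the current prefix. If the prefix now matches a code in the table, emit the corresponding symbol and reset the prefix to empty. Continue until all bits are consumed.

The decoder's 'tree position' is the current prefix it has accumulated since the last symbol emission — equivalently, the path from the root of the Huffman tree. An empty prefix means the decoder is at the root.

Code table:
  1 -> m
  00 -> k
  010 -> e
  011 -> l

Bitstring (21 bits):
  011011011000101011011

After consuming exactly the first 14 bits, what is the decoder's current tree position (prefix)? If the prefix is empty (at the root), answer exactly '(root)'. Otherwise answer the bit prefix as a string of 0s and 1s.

Answer: (root)

Derivation:
Bit 0: prefix='0' (no match yet)
Bit 1: prefix='01' (no match yet)
Bit 2: prefix='011' -> emit 'l', reset
Bit 3: prefix='0' (no match yet)
Bit 4: prefix='01' (no match yet)
Bit 5: prefix='011' -> emit 'l', reset
Bit 6: prefix='0' (no match yet)
Bit 7: prefix='01' (no match yet)
Bit 8: prefix='011' -> emit 'l', reset
Bit 9: prefix='0' (no match yet)
Bit 10: prefix='00' -> emit 'k', reset
Bit 11: prefix='0' (no match yet)
Bit 12: prefix='01' (no match yet)
Bit 13: prefix='010' -> emit 'e', reset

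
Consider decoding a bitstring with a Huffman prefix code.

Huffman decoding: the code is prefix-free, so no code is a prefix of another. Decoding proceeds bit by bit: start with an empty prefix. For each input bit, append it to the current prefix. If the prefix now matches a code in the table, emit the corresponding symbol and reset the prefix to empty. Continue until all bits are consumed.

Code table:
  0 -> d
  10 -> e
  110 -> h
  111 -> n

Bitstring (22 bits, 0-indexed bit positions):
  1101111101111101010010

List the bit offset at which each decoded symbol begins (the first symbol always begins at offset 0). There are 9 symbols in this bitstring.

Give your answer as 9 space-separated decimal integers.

Bit 0: prefix='1' (no match yet)
Bit 1: prefix='11' (no match yet)
Bit 2: prefix='110' -> emit 'h', reset
Bit 3: prefix='1' (no match yet)
Bit 4: prefix='11' (no match yet)
Bit 5: prefix='111' -> emit 'n', reset
Bit 6: prefix='1' (no match yet)
Bit 7: prefix='11' (no match yet)
Bit 8: prefix='110' -> emit 'h', reset
Bit 9: prefix='1' (no match yet)
Bit 10: prefix='11' (no match yet)
Bit 11: prefix='111' -> emit 'n', reset
Bit 12: prefix='1' (no match yet)
Bit 13: prefix='11' (no match yet)
Bit 14: prefix='110' -> emit 'h', reset
Bit 15: prefix='1' (no match yet)
Bit 16: prefix='10' -> emit 'e', reset
Bit 17: prefix='1' (no match yet)
Bit 18: prefix='10' -> emit 'e', reset
Bit 19: prefix='0' -> emit 'd', reset
Bit 20: prefix='1' (no match yet)
Bit 21: prefix='10' -> emit 'e', reset

Answer: 0 3 6 9 12 15 17 19 20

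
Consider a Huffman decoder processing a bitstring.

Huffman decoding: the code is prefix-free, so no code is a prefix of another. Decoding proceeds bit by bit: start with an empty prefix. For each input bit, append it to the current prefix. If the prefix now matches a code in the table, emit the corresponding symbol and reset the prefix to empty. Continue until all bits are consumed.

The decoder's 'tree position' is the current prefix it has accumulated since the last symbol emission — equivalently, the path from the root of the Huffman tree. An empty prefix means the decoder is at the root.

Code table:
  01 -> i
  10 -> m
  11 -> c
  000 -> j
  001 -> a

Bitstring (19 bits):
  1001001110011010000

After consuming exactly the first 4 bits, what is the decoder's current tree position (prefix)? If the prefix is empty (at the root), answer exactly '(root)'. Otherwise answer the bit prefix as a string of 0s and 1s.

Answer: (root)

Derivation:
Bit 0: prefix='1' (no match yet)
Bit 1: prefix='10' -> emit 'm', reset
Bit 2: prefix='0' (no match yet)
Bit 3: prefix='01' -> emit 'i', reset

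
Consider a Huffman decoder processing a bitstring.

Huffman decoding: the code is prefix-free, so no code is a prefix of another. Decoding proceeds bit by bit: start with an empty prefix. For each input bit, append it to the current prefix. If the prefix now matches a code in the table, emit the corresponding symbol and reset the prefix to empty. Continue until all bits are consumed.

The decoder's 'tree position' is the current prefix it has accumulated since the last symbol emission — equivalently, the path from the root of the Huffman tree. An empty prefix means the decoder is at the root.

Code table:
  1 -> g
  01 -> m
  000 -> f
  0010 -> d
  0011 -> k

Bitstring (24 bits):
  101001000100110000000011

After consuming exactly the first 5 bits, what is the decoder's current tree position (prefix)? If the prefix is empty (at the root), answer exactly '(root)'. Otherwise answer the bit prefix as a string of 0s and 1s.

Answer: 00

Derivation:
Bit 0: prefix='1' -> emit 'g', reset
Bit 1: prefix='0' (no match yet)
Bit 2: prefix='01' -> emit 'm', reset
Bit 3: prefix='0' (no match yet)
Bit 4: prefix='00' (no match yet)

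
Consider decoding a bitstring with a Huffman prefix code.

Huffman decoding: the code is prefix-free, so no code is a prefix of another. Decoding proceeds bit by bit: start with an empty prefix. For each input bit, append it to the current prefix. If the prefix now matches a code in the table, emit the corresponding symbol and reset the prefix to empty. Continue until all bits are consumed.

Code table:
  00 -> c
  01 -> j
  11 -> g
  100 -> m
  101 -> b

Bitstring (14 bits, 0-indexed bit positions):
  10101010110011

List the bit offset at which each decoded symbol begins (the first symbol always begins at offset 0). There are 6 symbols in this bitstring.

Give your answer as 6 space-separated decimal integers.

Bit 0: prefix='1' (no match yet)
Bit 1: prefix='10' (no match yet)
Bit 2: prefix='101' -> emit 'b', reset
Bit 3: prefix='0' (no match yet)
Bit 4: prefix='01' -> emit 'j', reset
Bit 5: prefix='0' (no match yet)
Bit 6: prefix='01' -> emit 'j', reset
Bit 7: prefix='0' (no match yet)
Bit 8: prefix='01' -> emit 'j', reset
Bit 9: prefix='1' (no match yet)
Bit 10: prefix='10' (no match yet)
Bit 11: prefix='100' -> emit 'm', reset
Bit 12: prefix='1' (no match yet)
Bit 13: prefix='11' -> emit 'g', reset

Answer: 0 3 5 7 9 12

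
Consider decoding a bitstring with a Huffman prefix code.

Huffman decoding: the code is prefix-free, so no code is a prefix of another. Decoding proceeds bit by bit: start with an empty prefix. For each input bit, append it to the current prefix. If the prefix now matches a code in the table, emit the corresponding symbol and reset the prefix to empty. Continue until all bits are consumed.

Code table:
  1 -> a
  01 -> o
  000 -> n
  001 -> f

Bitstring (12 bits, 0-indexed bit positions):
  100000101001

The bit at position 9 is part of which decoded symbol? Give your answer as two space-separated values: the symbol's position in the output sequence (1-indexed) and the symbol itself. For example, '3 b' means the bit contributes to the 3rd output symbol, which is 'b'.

Bit 0: prefix='1' -> emit 'a', reset
Bit 1: prefix='0' (no match yet)
Bit 2: prefix='00' (no match yet)
Bit 3: prefix='000' -> emit 'n', reset
Bit 4: prefix='0' (no match yet)
Bit 5: prefix='00' (no match yet)
Bit 6: prefix='001' -> emit 'f', reset
Bit 7: prefix='0' (no match yet)
Bit 8: prefix='01' -> emit 'o', reset
Bit 9: prefix='0' (no match yet)
Bit 10: prefix='00' (no match yet)
Bit 11: prefix='001' -> emit 'f', reset

Answer: 5 f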